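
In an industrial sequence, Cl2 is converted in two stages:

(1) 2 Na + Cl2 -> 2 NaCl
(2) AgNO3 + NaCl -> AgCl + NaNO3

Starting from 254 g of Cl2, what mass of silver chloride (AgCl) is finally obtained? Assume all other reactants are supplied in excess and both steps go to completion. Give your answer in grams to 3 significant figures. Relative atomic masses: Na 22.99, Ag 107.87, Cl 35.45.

M(Cl2) = 2(35.45) = 70.90 g/mol.
M(AgCl) = 107.87 + 35.45 = 143.32 g/mol.
n(Cl2) = 254.0 / 70.90 = 3.583 mol.
Step 1 gives a 1:2 ratio of Cl2 to NaCl, so n(NaCl) = 7.165 mol.
In step 2 the NaCl:AgCl ratio is 1:1, so n(AgCl) = 7.165 mol.
Mass of AgCl = 7.165 × 143.32 = 1027 g.

1030 g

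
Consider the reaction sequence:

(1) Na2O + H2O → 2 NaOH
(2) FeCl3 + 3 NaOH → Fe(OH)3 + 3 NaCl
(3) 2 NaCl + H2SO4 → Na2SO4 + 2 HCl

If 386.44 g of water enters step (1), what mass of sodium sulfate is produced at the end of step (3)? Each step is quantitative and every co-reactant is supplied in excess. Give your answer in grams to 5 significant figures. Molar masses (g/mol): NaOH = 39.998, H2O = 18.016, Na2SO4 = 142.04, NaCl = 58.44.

3046.7 g

n(H2O) = 386.44 / 18.016 = 21.4498 mol.
Reaction (1): H2O→NaOH ratio 1:2 ⇒ n(NaOH) = 42.8996 mol.
Reaction (2): NaOH→NaCl ratio 3:3 ⇒ n(NaCl) = 42.8996 mol.
Reaction (3): NaCl→Na2SO4 ratio 2:1 ⇒ n(Na2SO4) = 21.4498 mol.
Mass of Na2SO4 = 21.4498 × 142.04 = 3046.73 g.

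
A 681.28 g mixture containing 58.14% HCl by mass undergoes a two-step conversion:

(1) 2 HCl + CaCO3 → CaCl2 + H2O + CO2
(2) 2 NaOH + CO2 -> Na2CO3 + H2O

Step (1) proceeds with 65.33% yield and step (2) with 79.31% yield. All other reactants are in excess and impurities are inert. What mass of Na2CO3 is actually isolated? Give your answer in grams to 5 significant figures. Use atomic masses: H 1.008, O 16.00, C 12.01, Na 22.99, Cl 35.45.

Pure HCl = 681.28 × 0.5814 = 396.096 g.
M(HCl) = 1.008 + 35.45 = 36.458 g/mol.
M(Na2CO3) = 2(22.99) + 12.01 + 3(16.00) = 105.99 g/mol.
n(HCl) = 396.096 / 36.458 = 10.8645 mol.
Step 1 (HCl:CO2 = 2:1): theoretical n(CO2) = 5.43223 mol; at 65.33% yield, n(CO2) = 3.54887 mol.
Step 2 (CO2:Na2CO3 = 1:1): theoretical n(Na2CO3) = 3.54887 mol, so theoretical mass = 3.54887 × 105.99 = 376.145 g.
At 79.31% yield, actual mass of Na2CO3 = 376.145 × 0.7931 = 298.321 g.

298.32 g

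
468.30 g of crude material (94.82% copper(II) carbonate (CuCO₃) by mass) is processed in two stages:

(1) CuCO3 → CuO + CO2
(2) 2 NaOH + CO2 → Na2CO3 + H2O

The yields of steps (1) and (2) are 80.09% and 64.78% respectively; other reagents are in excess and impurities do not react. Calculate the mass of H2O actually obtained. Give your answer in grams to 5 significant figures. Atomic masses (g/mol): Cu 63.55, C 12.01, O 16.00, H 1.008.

Pure CuCO3 = 468.30 × 0.9482 = 444.042 g.
M(CuCO3) = 63.55 + 12.01 + 3(16.00) = 123.56 g/mol.
M(H2O) = 2(1.008) + 16.00 = 18.016 g/mol.
n(CuCO3) = 444.042 / 123.56 = 3.59374 mol.
Step 1 (CuCO3:CO2 = 1:1): theoretical n(CO2) = 3.59374 mol; at 80.09% yield, n(CO2) = 2.87822 mol.
Step 2 (CO2:H2O = 1:1): theoretical n(H2O) = 2.87822 mol, so theoretical mass = 2.87822 × 18.016 = 51.8541 g.
At 64.78% yield, actual mass of H2O = 51.8541 × 0.6478 = 33.5911 g.

33.591 g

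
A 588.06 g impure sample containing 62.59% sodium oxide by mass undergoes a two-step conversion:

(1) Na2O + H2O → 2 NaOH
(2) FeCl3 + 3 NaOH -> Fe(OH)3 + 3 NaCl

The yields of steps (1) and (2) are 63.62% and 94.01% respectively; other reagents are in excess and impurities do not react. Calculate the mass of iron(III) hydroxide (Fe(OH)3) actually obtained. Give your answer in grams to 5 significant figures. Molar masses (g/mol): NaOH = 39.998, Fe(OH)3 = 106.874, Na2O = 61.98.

253.06 g

Pure Na2O = 588.06 × 0.6259 = 368.067 g.
n(Na2O) = 368.067 / 61.98 = 5.93848 mol.
Step 1 (Na2O:NaOH = 1:2): theoretical n(NaOH) = 11.8770 mol; at 63.62% yield, n(NaOH) = 7.55612 mol.
Step 2 (NaOH:Fe(OH)3 = 3:1): theoretical n(Fe(OH)3) = 2.51871 mol, so theoretical mass = 2.51871 × 106.874 = 269.184 g.
At 94.01% yield, actual mass of Fe(OH)3 = 269.184 × 0.9401 = 253.060 g.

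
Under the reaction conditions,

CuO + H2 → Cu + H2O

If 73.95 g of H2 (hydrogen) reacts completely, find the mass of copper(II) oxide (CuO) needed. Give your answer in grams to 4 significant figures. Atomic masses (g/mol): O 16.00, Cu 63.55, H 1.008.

2918 g

M(H2) = 2(1.008) = 2.016 g/mol.
M(CuO) = 63.55 + 16.00 = 79.55 g/mol.
n(H2) = 73.950 g / 2.016 g/mol = 36.682 mol.
From the equation the H2:CuO mole ratio is 1:1, so n(CuO) = 36.682 × 1/1 = 36.682 mol.
Mass of CuO = 36.682 mol × 79.55 g/mol = 2918.0 g.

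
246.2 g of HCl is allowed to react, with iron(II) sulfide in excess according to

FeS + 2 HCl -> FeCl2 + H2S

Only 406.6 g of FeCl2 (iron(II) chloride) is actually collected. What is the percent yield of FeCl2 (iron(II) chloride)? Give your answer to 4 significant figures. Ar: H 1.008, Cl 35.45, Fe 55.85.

M(HCl) = 1.008 + 35.45 = 36.458 g/mol.
M(FeCl2) = 55.85 + 2(35.45) = 126.75 g/mol.
n(HCl) = 246.20 g / 36.458 g/mol = 6.7530 mol.
From the equation the HCl:FeCl2 mole ratio is 2:1, so n(FeCl2) = 6.7530 × 1/2 = 3.3765 mol.
Mass of FeCl2 = 3.3765 mol × 126.75 g/mol = 427.97 g.
This is the theoretical yield. Percent yield = 406.6 g / 427.97 g × 100% = 95.007%.

95.01 %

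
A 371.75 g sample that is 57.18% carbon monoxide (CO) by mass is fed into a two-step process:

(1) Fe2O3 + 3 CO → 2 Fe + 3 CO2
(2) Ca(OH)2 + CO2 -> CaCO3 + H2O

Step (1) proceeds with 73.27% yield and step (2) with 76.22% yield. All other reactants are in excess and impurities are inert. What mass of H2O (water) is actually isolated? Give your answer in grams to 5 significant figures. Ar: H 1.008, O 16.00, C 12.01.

76.355 g

Pure CO = 371.75 × 0.5718 = 212.567 g.
M(CO) = 12.01 + 16.00 = 28.01 g/mol.
M(H2O) = 2(1.008) + 16.00 = 18.016 g/mol.
n(CO) = 212.567 / 28.01 = 7.58896 mol.
Step 1 (CO:CO2 = 3:3): theoretical n(CO2) = 7.58896 mol; at 73.27% yield, n(CO2) = 5.56043 mol.
Step 2 (CO2:H2O = 1:1): theoretical n(H2O) = 5.56043 mol, so theoretical mass = 5.56043 × 18.016 = 100.177 g.
At 76.22% yield, actual mass of H2O = 100.177 × 0.7622 = 76.3547 g.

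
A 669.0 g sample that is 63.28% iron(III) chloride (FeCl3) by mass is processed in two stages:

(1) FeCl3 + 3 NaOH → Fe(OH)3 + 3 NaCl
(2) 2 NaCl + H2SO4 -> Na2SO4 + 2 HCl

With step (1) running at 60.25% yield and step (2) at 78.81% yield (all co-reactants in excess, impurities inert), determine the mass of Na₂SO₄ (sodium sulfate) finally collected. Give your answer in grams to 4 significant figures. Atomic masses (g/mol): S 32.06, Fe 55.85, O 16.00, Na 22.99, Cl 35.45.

264.0 g

Pure FeCl3 = 669.0 × 0.6328 = 423.34 g.
M(FeCl3) = 55.85 + 3(35.45) = 162.20 g/mol.
M(Na2SO4) = 2(22.99) + 32.06 + 4(16.00) = 142.04 g/mol.
n(FeCl3) = 423.34 / 162.20 = 2.6100 mol.
Step 1 (FeCl3:NaCl = 1:3): theoretical n(NaCl) = 7.8300 mol; at 60.25% yield, n(NaCl) = 4.7176 mol.
Step 2 (NaCl:Na2SO4 = 2:1): theoretical n(Na2SO4) = 2.3588 mol, so theoretical mass = 2.3588 × 142.04 = 335.04 g.
At 78.81% yield, actual mass of Na2SO4 = 335.04 × 0.7881 = 264.05 g.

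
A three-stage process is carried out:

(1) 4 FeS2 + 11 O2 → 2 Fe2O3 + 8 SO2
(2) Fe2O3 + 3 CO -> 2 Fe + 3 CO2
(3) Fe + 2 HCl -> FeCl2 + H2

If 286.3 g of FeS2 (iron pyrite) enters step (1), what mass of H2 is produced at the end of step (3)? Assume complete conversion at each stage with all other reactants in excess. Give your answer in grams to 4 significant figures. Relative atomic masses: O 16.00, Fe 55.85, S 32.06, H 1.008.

M(FeS2) = 55.85 + 2(32.06) = 119.97 g/mol.
M(H2) = 2(1.008) = 2.016 g/mol.
n(FeS2) = 286.3 / 119.97 = 2.3864 mol.
Reaction (1): FeS2→Fe2O3 ratio 4:2 ⇒ n(Fe2O3) = 1.1932 mol.
Reaction (2): Fe2O3→Fe ratio 1:2 ⇒ n(Fe) = 2.3864 mol.
Reaction (3): Fe→H2 ratio 1:1 ⇒ n(H2) = 2.3864 mol.
Mass of H2 = 2.3864 × 2.016 = 4.8110 g.

4.811 g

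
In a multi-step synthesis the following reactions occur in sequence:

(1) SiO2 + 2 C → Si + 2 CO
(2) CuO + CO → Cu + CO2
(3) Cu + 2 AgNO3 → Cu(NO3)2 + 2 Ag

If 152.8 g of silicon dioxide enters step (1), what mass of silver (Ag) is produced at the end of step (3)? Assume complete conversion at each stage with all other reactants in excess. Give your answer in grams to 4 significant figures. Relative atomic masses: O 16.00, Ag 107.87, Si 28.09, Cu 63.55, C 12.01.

M(SiO2) = 28.09 + 2(16.00) = 60.09 g/mol.
M(Ag) = 107.87 g/mol.
n(SiO2) = 152.8 / 60.09 = 2.5429 mol.
Reaction (1): SiO2→CO ratio 1:2 ⇒ n(CO) = 5.0857 mol.
Reaction (2): CO→Cu ratio 1:1 ⇒ n(Cu) = 5.0857 mol.
Reaction (3): Cu→Ag ratio 1:2 ⇒ n(Ag) = 10.171 mol.
Mass of Ag = 10.171 × 107.87 = 1097.2 g.

1097 g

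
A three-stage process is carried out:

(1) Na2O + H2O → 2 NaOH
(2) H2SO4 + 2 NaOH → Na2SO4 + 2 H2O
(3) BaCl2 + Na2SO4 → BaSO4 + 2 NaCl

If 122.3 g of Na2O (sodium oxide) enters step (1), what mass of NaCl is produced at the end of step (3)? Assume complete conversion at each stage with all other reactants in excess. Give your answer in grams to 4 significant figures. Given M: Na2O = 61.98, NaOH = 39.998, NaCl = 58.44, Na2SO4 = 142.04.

230.6 g

n(Na2O) = 122.3 / 61.98 = 1.9732 mol.
Reaction (1): Na2O→NaOH ratio 1:2 ⇒ n(NaOH) = 3.9464 mol.
Reaction (2): NaOH→Na2SO4 ratio 2:1 ⇒ n(Na2SO4) = 1.9732 mol.
Reaction (3): Na2SO4→NaCl ratio 1:2 ⇒ n(NaCl) = 3.9464 mol.
Mass of NaCl = 3.9464 × 58.44 = 230.63 g.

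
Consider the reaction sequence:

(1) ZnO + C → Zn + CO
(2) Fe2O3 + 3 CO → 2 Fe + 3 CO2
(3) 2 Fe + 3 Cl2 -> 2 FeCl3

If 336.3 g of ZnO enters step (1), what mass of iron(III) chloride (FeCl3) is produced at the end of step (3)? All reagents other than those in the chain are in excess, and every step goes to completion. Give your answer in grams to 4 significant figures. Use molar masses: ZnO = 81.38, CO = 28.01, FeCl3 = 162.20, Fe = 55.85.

446.9 g

n(ZnO) = 336.3 / 81.38 = 4.1325 mol.
Reaction (1): ZnO→CO ratio 1:1 ⇒ n(CO) = 4.1325 mol.
Reaction (2): CO→Fe ratio 3:2 ⇒ n(Fe) = 2.7550 mol.
Reaction (3): Fe→FeCl3 ratio 2:2 ⇒ n(FeCl3) = 2.7550 mol.
Mass of FeCl3 = 2.7550 × 162.20 = 446.86 g.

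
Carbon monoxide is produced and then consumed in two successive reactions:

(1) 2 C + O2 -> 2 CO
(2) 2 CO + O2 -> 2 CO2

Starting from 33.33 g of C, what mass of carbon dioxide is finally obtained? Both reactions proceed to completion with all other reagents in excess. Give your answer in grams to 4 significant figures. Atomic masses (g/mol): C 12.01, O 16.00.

122.1 g

M(C) = 12.01 g/mol.
M(CO2) = 12.01 + 2(16.00) = 44.01 g/mol.
n(C) = 33.330 / 12.01 = 2.7752 mol.
Step 1 gives a 2:2 ratio of C to CO, so n(CO) = 2.7752 mol.
In step 2 the CO:CO2 ratio is 2:2, so n(CO2) = 2.7752 mol.
Mass of CO2 = 2.7752 × 44.01 = 122.14 g.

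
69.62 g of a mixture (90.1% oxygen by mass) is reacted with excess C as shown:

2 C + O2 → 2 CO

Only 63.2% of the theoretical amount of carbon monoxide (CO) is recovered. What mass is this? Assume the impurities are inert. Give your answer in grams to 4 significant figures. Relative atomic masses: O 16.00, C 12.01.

69.40 g

Pure O2 available = 69.62 g × 0.901 = 62.728 g.
M(O2) = 2(16.00) = 32.00 g/mol.
M(CO) = 12.01 + 16.00 = 28.01 g/mol.
n(O2) = 62.728 g / 32.00 g/mol = 1.9602 mol.
From the equation the O2:CO mole ratio is 1:2, so n(CO) = 1.9602 × 2/1 = 3.9205 mol.
Mass of CO = 3.9205 mol × 28.01 g/mol = 109.81 g.
Actual mass collected = 109.81 g × 0.632 = 69.402 g.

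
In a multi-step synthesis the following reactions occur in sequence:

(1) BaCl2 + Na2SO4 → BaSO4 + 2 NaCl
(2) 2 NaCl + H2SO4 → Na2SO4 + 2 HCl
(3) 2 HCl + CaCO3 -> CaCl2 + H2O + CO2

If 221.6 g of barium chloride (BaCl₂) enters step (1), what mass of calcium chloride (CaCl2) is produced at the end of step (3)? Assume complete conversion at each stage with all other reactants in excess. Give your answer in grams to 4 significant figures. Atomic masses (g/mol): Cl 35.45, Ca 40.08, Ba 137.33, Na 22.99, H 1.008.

M(BaCl2) = 137.33 + 2(35.45) = 208.23 g/mol.
M(CaCl2) = 40.08 + 2(35.45) = 110.98 g/mol.
n(BaCl2) = 221.6 / 208.23 = 1.0642 mol.
Reaction (1): BaCl2→NaCl ratio 1:2 ⇒ n(NaCl) = 2.1284 mol.
Reaction (2): NaCl→HCl ratio 2:2 ⇒ n(HCl) = 2.1284 mol.
Reaction (3): HCl→CaCl2 ratio 2:1 ⇒ n(CaCl2) = 1.0642 mol.
Mass of CaCl2 = 1.0642 × 110.98 = 118.11 g.

118.1 g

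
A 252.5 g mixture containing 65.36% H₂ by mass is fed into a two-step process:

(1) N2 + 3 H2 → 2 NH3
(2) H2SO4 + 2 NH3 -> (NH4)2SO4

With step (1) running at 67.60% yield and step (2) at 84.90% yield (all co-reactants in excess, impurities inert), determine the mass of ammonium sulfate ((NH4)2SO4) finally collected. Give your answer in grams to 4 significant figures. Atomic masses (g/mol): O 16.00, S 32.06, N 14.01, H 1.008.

Pure H2 = 252.5 × 0.6536 = 165.03 g.
M(H2) = 2(1.008) = 2.016 g/mol.
M((NH4)2SO4) = 2(14.01) + 8(1.008) + 32.06 + 4(16.00) = 132.144 g/mol.
n(H2) = 165.03 / 2.016 = 81.862 mol.
Step 1 (H2:NH3 = 3:2): theoretical n(NH3) = 54.575 mol; at 67.60% yield, n(NH3) = 36.893 mol.
Step 2 (NH3:(NH4)2SO4 = 2:1): theoretical n((NH4)2SO4) = 18.446 mol, so theoretical mass = 18.446 × 132.144 = 2437.6 g.
At 84.90% yield, actual mass of (NH4)2SO4 = 2437.6 × 0.8490 = 2069.5 g.

2069 g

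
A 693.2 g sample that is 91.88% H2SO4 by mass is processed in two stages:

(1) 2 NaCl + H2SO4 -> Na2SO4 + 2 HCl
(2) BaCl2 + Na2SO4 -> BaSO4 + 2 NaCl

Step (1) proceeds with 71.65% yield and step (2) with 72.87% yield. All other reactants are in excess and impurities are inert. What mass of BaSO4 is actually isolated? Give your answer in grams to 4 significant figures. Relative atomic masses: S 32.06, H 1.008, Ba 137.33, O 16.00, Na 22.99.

Pure H2SO4 = 693.2 × 0.9188 = 636.91 g.
M(H2SO4) = 2(1.008) + 32.06 + 4(16.00) = 98.076 g/mol.
M(BaSO4) = 137.33 + 32.06 + 4(16.00) = 233.39 g/mol.
n(H2SO4) = 636.91 / 98.076 = 6.4941 mol.
Step 1 (H2SO4:Na2SO4 = 1:1): theoretical n(Na2SO4) = 6.4941 mol; at 71.65% yield, n(Na2SO4) = 4.6530 mol.
Step 2 (Na2SO4:BaSO4 = 1:1): theoretical n(BaSO4) = 4.6530 mol, so theoretical mass = 4.6530 × 233.39 = 1086.0 g.
At 72.87% yield, actual mass of BaSO4 = 1086.0 × 0.7287 = 791.34 g.

791.3 g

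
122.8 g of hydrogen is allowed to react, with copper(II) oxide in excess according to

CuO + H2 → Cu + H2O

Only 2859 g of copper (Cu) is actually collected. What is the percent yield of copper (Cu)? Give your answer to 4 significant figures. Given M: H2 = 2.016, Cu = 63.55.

73.86 %

n(H2) = 122.80 g / 2.016 g/mol = 60.913 mol.
From the equation the H2:Cu mole ratio is 1:1, so n(Cu) = 60.913 × 1/1 = 60.913 mol.
Mass of Cu = 60.913 mol × 63.55 g/mol = 3871.0 g.
This is the theoretical yield. Percent yield = 2859 g / 3871.0 g × 100% = 73.857%.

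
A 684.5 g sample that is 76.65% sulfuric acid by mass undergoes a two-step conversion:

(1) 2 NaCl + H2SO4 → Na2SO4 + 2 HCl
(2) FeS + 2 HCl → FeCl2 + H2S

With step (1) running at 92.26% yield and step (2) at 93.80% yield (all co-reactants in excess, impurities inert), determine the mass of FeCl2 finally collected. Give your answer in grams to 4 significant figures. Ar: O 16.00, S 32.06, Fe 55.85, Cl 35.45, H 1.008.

Pure H2SO4 = 684.5 × 0.7665 = 524.67 g.
M(H2SO4) = 2(1.008) + 32.06 + 4(16.00) = 98.076 g/mol.
M(FeCl2) = 55.85 + 2(35.45) = 126.75 g/mol.
n(H2SO4) = 524.67 / 98.076 = 5.3496 mol.
Step 1 (H2SO4:HCl = 1:2): theoretical n(HCl) = 10.699 mol; at 92.26% yield, n(HCl) = 9.8711 mol.
Step 2 (HCl:FeCl2 = 2:1): theoretical n(FeCl2) = 4.9356 mol, so theoretical mass = 4.9356 × 126.75 = 625.58 g.
At 93.80% yield, actual mass of FeCl2 = 625.58 × 0.9380 = 586.80 g.

586.8 g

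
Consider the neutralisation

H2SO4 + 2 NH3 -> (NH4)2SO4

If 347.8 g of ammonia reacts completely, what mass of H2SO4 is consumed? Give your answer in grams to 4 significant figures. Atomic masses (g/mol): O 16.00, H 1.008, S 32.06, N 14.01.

M(NH3) = 14.01 + 3(1.008) = 17.034 g/mol.
M(H2SO4) = 2(1.008) + 32.06 + 4(16.00) = 98.076 g/mol.
n(NH3) = 347.80 g / 17.034 g/mol = 20.418 mol.
From the equation the NH3:H2SO4 mole ratio is 2:1, so n(H2SO4) = 20.418 × 1/2 = 10.209 mol.
Mass of H2SO4 = 10.209 mol × 98.076 g/mol = 1001.3 g.

1001 g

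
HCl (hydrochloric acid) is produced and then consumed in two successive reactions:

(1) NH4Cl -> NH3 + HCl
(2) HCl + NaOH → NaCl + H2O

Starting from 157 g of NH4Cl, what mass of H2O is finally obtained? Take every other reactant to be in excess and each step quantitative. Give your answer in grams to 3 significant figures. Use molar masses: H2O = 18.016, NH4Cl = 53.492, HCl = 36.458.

52.9 g

n(NH4Cl) = 157.0 / 53.492 = 2.935 mol.
Step 1 gives a 1:1 ratio of NH4Cl to HCl, so n(HCl) = 2.935 mol.
In step 2 the HCl:H2O ratio is 1:1, so n(H2O) = 2.935 mol.
Mass of H2O = 2.935 × 18.016 = 52.88 g.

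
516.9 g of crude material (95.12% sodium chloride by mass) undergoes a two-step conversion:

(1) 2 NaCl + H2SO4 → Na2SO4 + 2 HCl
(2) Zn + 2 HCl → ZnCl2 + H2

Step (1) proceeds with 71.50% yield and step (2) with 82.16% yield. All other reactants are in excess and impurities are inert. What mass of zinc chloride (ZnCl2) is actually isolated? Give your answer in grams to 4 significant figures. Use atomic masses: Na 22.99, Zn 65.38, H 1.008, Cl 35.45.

336.8 g

Pure NaCl = 516.9 × 0.9512 = 491.68 g.
M(NaCl) = 22.99 + 35.45 = 58.44 g/mol.
M(ZnCl2) = 65.38 + 2(35.45) = 136.28 g/mol.
n(NaCl) = 491.68 / 58.44 = 8.4133 mol.
Step 1 (NaCl:HCl = 2:2): theoretical n(HCl) = 8.4133 mol; at 71.50% yield, n(HCl) = 6.0155 mol.
Step 2 (HCl:ZnCl2 = 2:1): theoretical n(ZnCl2) = 3.0078 mol, so theoretical mass = 3.0078 × 136.28 = 409.90 g.
At 82.16% yield, actual mass of ZnCl2 = 409.90 × 0.8216 = 336.77 g.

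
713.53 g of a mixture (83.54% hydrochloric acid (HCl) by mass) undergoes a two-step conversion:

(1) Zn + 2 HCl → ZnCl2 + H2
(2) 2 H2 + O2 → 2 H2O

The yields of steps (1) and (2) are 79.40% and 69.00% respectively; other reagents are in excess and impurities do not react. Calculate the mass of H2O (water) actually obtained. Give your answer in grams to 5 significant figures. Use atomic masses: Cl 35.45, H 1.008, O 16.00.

Pure HCl = 713.53 × 0.8354 = 596.083 g.
M(HCl) = 1.008 + 35.45 = 36.458 g/mol.
M(H2O) = 2(1.008) + 16.00 = 18.016 g/mol.
n(HCl) = 596.083 / 36.458 = 16.3499 mol.
Step 1 (HCl:H2 = 2:1): theoretical n(H2) = 8.17493 mol; at 79.40% yield, n(H2) = 6.49089 mol.
Step 2 (H2:H2O = 2:2): theoretical n(H2O) = 6.49089 mol, so theoretical mass = 6.49089 × 18.016 = 116.940 g.
At 69.00% yield, actual mass of H2O = 116.940 × 0.6900 = 80.6885 g.

80.689 g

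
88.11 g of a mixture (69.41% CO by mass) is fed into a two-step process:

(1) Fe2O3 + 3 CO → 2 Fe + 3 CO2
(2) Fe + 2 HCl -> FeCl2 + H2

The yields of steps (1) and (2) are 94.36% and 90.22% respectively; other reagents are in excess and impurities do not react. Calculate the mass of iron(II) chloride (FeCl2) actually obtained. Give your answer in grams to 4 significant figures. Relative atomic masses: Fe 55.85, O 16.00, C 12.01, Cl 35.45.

Pure CO = 88.11 × 0.6941 = 61.157 g.
M(CO) = 12.01 + 16.00 = 28.01 g/mol.
M(FeCl2) = 55.85 + 2(35.45) = 126.75 g/mol.
n(CO) = 61.157 / 28.01 = 2.1834 mol.
Step 1 (CO:Fe = 3:2): theoretical n(Fe) = 1.4556 mol; at 94.36% yield, n(Fe) = 1.3735 mol.
Step 2 (Fe:FeCl2 = 1:1): theoretical n(FeCl2) = 1.3735 mol, so theoretical mass = 1.3735 × 126.75 = 174.09 g.
At 90.22% yield, actual mass of FeCl2 = 174.09 × 0.9022 = 157.07 g.

157.1 g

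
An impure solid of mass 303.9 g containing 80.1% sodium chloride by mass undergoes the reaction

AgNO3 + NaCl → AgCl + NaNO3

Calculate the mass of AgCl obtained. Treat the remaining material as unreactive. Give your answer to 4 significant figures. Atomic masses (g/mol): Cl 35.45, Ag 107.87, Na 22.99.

Mass of pure NaCl = 303.9 g × 0.801 = 243.42 g.
M(NaCl) = 22.99 + 35.45 = 58.44 g/mol.
M(AgCl) = 107.87 + 35.45 = 143.32 g/mol.
n(NaCl) = 243.42 g / 58.44 g/mol = 4.1654 mol.
From the equation the NaCl:AgCl mole ratio is 1:1, so n(AgCl) = 4.1654 × 1/1 = 4.1654 mol.
Mass of AgCl = 4.1654 mol × 143.32 g/mol = 596.98 g.

597.0 g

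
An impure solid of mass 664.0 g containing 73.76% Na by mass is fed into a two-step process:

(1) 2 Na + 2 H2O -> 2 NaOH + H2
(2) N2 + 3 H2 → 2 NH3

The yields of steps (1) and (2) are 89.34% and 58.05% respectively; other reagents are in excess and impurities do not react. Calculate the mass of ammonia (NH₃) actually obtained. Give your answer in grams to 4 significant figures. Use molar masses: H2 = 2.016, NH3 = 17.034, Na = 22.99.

62.73 g

Pure Na = 664.0 × 0.7376 = 489.77 g.
n(Na) = 489.77 / 22.99 = 21.303 mol.
Step 1 (Na:H2 = 2:1): theoretical n(H2) = 10.652 mol; at 89.34% yield, n(H2) = 9.5163 mol.
Step 2 (H2:NH3 = 3:2): theoretical n(NH3) = 6.3442 mol, so theoretical mass = 6.3442 × 17.034 = 108.07 g.
At 58.05% yield, actual mass of NH3 = 108.07 × 0.5805 = 62.733 g.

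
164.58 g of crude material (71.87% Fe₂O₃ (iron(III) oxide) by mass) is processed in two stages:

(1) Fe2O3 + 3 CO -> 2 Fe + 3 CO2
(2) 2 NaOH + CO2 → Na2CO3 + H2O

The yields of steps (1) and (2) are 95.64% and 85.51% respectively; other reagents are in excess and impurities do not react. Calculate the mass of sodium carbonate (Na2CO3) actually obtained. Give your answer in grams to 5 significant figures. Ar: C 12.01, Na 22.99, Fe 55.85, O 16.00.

192.60 g

Pure Fe2O3 = 164.58 × 0.7187 = 118.284 g.
M(Fe2O3) = 2(55.85) + 3(16.00) = 159.70 g/mol.
M(Na2CO3) = 2(22.99) + 12.01 + 3(16.00) = 105.99 g/mol.
n(Fe2O3) = 118.284 / 159.70 = 0.740662 mol.
Step 1 (Fe2O3:CO2 = 1:3): theoretical n(CO2) = 2.22198 mol; at 95.64% yield, n(CO2) = 2.12511 mol.
Step 2 (CO2:Na2CO3 = 1:1): theoretical n(Na2CO3) = 2.12511 mol, so theoretical mass = 2.12511 × 105.99 = 225.240 g.
At 85.51% yield, actual mass of Na2CO3 = 225.240 × 0.8551 = 192.603 g.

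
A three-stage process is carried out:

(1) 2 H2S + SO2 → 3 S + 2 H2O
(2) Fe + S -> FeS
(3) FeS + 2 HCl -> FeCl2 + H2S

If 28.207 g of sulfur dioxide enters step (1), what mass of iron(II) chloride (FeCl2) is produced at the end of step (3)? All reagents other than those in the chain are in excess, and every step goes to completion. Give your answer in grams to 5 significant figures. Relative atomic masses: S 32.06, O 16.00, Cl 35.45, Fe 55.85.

167.43 g

M(SO2) = 32.06 + 2(16.00) = 64.06 g/mol.
M(FeCl2) = 55.85 + 2(35.45) = 126.75 g/mol.
n(SO2) = 28.207 / 64.06 = 0.440322 mol.
Reaction (1): SO2→S ratio 1:3 ⇒ n(S) = 1.32096 mol.
Reaction (2): S→FeS ratio 1:1 ⇒ n(FeS) = 1.32096 mol.
Reaction (3): FeS→FeCl2 ratio 1:1 ⇒ n(FeCl2) = 1.32096 mol.
Mass of FeCl2 = 1.32096 × 126.75 = 167.432 g.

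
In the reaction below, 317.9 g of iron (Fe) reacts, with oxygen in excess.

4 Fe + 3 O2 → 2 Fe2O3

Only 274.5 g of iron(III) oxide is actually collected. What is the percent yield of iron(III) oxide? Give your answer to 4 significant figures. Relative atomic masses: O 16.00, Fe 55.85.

60.39 %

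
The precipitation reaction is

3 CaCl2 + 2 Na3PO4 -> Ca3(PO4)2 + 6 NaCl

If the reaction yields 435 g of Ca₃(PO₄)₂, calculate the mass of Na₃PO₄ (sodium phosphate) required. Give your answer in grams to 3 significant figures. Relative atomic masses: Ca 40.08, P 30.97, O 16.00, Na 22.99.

M(Ca3(PO4)2) = 3(40.08) + 2(30.97) + 8(16.00) = 310.18 g/mol.
M(Na3PO4) = 3(22.99) + 30.97 + 4(16.00) = 163.94 g/mol.
n(Ca3(PO4)2) = 435.0 g / 310.18 g/mol = 1.402 mol.
From the equation the Ca3(PO4)2:Na3PO4 mole ratio is 1:2, so n(Na3PO4) = 1.402 × 2/1 = 2.805 mol.
Mass of Na3PO4 = 2.805 mol × 163.94 g/mol = 459.8 g.

460 g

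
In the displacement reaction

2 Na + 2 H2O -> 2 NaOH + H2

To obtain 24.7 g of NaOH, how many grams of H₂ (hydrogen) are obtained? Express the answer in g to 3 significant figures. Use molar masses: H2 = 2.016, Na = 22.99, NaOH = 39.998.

0.622 g

n(NaOH) = 24.70 g / 39.998 g/mol = 0.6175 mol.
From the equation the NaOH:H2 mole ratio is 2:1, so n(H2) = 0.6175 × 1/2 = 0.3088 mol.
Mass of H2 = 0.3088 mol × 2.016 g/mol = 0.6225 g.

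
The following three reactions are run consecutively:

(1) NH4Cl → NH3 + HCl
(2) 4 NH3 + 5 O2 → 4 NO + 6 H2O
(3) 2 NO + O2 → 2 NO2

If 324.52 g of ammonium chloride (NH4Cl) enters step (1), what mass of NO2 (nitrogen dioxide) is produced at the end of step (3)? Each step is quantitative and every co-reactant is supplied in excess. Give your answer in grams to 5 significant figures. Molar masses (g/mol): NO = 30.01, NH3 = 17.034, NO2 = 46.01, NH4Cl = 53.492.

279.13 g

n(NH4Cl) = 324.52 / 53.492 = 6.06670 mol.
Reaction (1): NH4Cl→NH3 ratio 1:1 ⇒ n(NH3) = 6.06670 mol.
Reaction (2): NH3→NO ratio 4:4 ⇒ n(NO) = 6.06670 mol.
Reaction (3): NO→NO2 ratio 2:2 ⇒ n(NO2) = 6.06670 mol.
Mass of NO2 = 6.06670 × 46.01 = 279.129 g.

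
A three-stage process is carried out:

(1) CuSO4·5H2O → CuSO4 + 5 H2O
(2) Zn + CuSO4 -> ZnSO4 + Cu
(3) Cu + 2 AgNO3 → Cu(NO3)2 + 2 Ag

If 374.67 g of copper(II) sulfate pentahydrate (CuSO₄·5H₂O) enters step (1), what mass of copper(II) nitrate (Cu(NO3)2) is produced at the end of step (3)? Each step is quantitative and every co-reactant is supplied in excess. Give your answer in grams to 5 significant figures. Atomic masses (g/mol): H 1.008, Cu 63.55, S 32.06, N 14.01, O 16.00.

281.46 g

M(CuSO4·5H2O) = 63.55 + 32.06 + 9(16.00) + 10(1.008) = 249.69 g/mol.
M(Cu(NO3)2) = 63.55 + 2(14.01) + 6(16.00) = 187.57 g/mol.
n(CuSO4·5H2O) = 374.67 / 249.69 = 1.50054 mol.
Reaction (1): CuSO4·5H2O→CuSO4 ratio 1:1 ⇒ n(CuSO4) = 1.50054 mol.
Reaction (2): CuSO4→Cu ratio 1:1 ⇒ n(Cu) = 1.50054 mol.
Reaction (3): Cu→Cu(NO3)2 ratio 1:1 ⇒ n(Cu(NO3)2) = 1.50054 mol.
Mass of Cu(NO3)2 = 1.50054 × 187.57 = 281.456 g.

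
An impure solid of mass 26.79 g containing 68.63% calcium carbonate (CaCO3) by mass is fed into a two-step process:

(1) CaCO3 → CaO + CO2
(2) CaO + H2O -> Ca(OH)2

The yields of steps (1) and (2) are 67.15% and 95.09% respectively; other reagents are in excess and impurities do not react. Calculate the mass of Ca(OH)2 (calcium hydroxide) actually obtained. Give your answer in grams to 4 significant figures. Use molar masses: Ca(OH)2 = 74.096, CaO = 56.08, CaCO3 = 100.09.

Pure CaCO3 = 26.79 × 0.6863 = 18.386 g.
n(CaCO3) = 18.386 / 100.09 = 0.18369 mol.
Step 1 (CaCO3:CaO = 1:1): theoretical n(CaO) = 0.18369 mol; at 67.15% yield, n(CaO) = 0.12335 mol.
Step 2 (CaO:Ca(OH)2 = 1:1): theoretical n(Ca(OH)2) = 0.12335 mol, so theoretical mass = 0.12335 × 74.096 = 9.1398 g.
At 95.09% yield, actual mass of Ca(OH)2 = 9.1398 × 0.9509 = 8.6910 g.

8.691 g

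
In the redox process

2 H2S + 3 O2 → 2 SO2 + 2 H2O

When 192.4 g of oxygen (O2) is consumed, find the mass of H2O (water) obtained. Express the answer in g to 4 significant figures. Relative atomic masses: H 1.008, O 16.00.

72.21 g

M(O2) = 2(16.00) = 32.00 g/mol.
M(H2O) = 2(1.008) + 16.00 = 18.016 g/mol.
n(O2) = 192.40 g / 32.00 g/mol = 6.0125 mol.
From the equation the O2:H2O mole ratio is 3:2, so n(H2O) = 6.0125 × 2/3 = 4.0083 mol.
Mass of H2O = 4.0083 mol × 18.016 g/mol = 72.214 g.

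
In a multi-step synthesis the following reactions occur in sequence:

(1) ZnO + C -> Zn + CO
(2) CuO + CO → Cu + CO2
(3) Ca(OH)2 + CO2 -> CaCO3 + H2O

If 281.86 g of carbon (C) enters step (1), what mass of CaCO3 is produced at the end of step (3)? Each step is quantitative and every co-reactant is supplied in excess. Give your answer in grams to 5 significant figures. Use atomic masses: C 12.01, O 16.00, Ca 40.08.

2349.0 g

M(C) = 12.01 g/mol.
M(CaCO3) = 40.08 + 12.01 + 3(16.00) = 100.09 g/mol.
n(C) = 281.86 / 12.01 = 23.4688 mol.
Reaction (1): C→CO ratio 1:1 ⇒ n(CO) = 23.4688 mol.
Reaction (2): CO→CO2 ratio 1:1 ⇒ n(CO2) = 23.4688 mol.
Reaction (3): CO2→CaCO3 ratio 1:1 ⇒ n(CaCO3) = 23.4688 mol.
Mass of CaCO3 = 23.4688 × 100.09 = 2348.99 g.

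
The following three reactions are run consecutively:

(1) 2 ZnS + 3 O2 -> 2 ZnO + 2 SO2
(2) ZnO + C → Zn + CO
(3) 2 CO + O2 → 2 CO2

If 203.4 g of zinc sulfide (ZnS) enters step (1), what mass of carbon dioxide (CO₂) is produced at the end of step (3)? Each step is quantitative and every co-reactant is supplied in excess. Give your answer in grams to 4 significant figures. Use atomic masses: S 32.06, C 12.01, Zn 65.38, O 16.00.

91.87 g

M(ZnS) = 65.38 + 32.06 = 97.44 g/mol.
M(CO2) = 12.01 + 2(16.00) = 44.01 g/mol.
n(ZnS) = 203.4 / 97.44 = 2.0874 mol.
Reaction (1): ZnS→ZnO ratio 2:2 ⇒ n(ZnO) = 2.0874 mol.
Reaction (2): ZnO→CO ratio 1:1 ⇒ n(CO) = 2.0874 mol.
Reaction (3): CO→CO2 ratio 2:2 ⇒ n(CO2) = 2.0874 mol.
Mass of CO2 = 2.0874 × 44.01 = 91.868 g.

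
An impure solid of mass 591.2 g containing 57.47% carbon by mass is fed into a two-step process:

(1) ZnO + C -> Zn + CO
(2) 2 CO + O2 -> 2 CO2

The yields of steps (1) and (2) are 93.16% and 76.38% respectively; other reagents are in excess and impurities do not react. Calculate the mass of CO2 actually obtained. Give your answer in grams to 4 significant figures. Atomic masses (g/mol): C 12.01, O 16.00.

Pure C = 591.2 × 0.5747 = 339.76 g.
M(C) = 12.01 g/mol.
M(CO2) = 12.01 + 2(16.00) = 44.01 g/mol.
n(C) = 339.76 / 12.01 = 28.290 mol.
Step 1 (C:CO = 1:1): theoretical n(CO) = 28.290 mol; at 93.16% yield, n(CO) = 26.355 mol.
Step 2 (CO:CO2 = 2:2): theoretical n(CO2) = 26.355 mol, so theoretical mass = 26.355 × 44.01 = 1159.9 g.
At 76.38% yield, actual mass of CO2 = 1159.9 × 0.7638 = 885.92 g.

885.9 g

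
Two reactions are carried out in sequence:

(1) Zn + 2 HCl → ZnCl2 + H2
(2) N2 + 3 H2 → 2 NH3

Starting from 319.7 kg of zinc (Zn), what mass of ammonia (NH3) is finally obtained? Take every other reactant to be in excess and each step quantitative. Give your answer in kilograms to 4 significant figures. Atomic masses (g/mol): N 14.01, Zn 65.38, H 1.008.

M(Zn) = 65.38 g/mol.
M(NH3) = 14.01 + 3(1.008) = 17.034 g/mol.
319.7 kg = 319700 g.
n(Zn) = 319700 / 65.38 = 4889.9 mol.
Step 1 gives a 1:1 ratio of Zn to H2, so n(H2) = 4889.9 mol.
In step 2 the H2:NH3 ratio is 3:2, so n(NH3) = 3259.9 mol.
Mass of NH3 = 3259.9 × 17.034 = 55529 g = 55.53 kg.

55.53 kg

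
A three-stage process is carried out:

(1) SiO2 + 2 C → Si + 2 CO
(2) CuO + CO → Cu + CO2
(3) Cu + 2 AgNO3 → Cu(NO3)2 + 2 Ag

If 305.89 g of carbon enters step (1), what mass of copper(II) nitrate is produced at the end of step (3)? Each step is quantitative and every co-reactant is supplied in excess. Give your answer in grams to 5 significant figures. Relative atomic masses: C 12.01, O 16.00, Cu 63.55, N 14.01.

M(C) = 12.01 g/mol.
M(Cu(NO3)2) = 63.55 + 2(14.01) + 6(16.00) = 187.57 g/mol.
n(C) = 305.89 / 12.01 = 25.4696 mol.
Reaction (1): C→CO ratio 2:2 ⇒ n(CO) = 25.4696 mol.
Reaction (2): CO→Cu ratio 1:1 ⇒ n(Cu) = 25.4696 mol.
Reaction (3): Cu→Cu(NO3)2 ratio 1:1 ⇒ n(Cu(NO3)2) = 25.4696 mol.
Mass of Cu(NO3)2 = 25.4696 × 187.57 = 4777.33 g.

4777.3 g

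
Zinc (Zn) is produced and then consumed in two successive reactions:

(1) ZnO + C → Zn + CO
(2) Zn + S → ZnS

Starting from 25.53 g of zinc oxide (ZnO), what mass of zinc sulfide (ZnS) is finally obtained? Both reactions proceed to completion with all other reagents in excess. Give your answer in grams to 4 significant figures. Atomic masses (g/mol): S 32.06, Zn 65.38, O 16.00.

M(ZnO) = 65.38 + 16.00 = 81.38 g/mol.
M(ZnS) = 65.38 + 32.06 = 97.44 g/mol.
n(ZnO) = 25.530 / 81.38 = 0.31371 mol.
Step 1 gives a 1:1 ratio of ZnO to Zn, so n(Zn) = 0.31371 mol.
In step 2 the Zn:ZnS ratio is 1:1, so n(ZnS) = 0.31371 mol.
Mass of ZnS = 0.31371 × 97.44 = 30.568 g.

30.57 g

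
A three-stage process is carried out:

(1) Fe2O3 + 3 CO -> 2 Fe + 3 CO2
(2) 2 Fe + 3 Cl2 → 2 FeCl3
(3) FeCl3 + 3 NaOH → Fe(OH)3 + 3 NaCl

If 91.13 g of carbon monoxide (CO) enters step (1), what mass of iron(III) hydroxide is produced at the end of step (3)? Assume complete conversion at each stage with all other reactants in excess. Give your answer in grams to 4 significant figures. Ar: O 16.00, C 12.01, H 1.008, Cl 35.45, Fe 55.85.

M(CO) = 12.01 + 16.00 = 28.01 g/mol.
M(Fe(OH)3) = 55.85 + 3(16.00) + 3(1.008) = 106.874 g/mol.
n(CO) = 91.13 / 28.01 = 3.2535 mol.
Reaction (1): CO→Fe ratio 3:2 ⇒ n(Fe) = 2.1690 mol.
Reaction (2): Fe→FeCl3 ratio 2:2 ⇒ n(FeCl3) = 2.1690 mol.
Reaction (3): FeCl3→Fe(OH)3 ratio 1:1 ⇒ n(Fe(OH)3) = 2.1690 mol.
Mass of Fe(OH)3 = 2.1690 × 106.874 = 231.81 g.

231.8 g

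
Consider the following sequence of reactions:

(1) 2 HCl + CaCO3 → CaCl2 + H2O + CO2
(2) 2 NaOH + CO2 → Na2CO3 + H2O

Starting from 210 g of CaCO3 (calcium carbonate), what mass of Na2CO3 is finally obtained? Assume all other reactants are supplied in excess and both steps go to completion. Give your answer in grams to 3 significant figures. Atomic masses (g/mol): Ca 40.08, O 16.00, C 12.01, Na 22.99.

M(CaCO3) = 40.08 + 12.01 + 3(16.00) = 100.09 g/mol.
M(Na2CO3) = 2(22.99) + 12.01 + 3(16.00) = 105.99 g/mol.
n(CaCO3) = 210.0 / 100.09 = 2.098 mol.
Step 1 gives a 1:1 ratio of CaCO3 to CO2, so n(CO2) = 2.098 mol.
In step 2 the CO2:Na2CO3 ratio is 1:1, so n(Na2CO3) = 2.098 mol.
Mass of Na2CO3 = 2.098 × 105.99 = 222.4 g.

222 g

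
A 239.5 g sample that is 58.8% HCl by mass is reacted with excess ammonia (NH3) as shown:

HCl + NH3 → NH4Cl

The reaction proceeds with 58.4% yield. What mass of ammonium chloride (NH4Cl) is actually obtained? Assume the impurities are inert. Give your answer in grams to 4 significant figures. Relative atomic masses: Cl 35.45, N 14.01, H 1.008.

120.7 g

Pure HCl available = 239.5 g × 0.588 = 140.83 g.
M(HCl) = 1.008 + 35.45 = 36.458 g/mol.
M(NH4Cl) = 14.01 + 4(1.008) + 35.45 = 53.492 g/mol.
n(HCl) = 140.83 g / 36.458 g/mol = 3.8627 mol.
From the equation the HCl:NH4Cl mole ratio is 1:1, so n(NH4Cl) = 3.8627 × 1/1 = 3.8627 mol.
Mass of NH4Cl = 3.8627 mol × 53.492 g/mol = 206.62 g.
Actual mass collected = 206.62 g × 0.584 = 120.67 g.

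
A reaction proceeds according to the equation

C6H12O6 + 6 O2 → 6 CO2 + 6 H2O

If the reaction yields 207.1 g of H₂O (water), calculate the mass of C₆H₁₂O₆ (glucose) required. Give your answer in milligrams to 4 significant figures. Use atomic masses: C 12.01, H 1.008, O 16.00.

M(H2O) = 2(1.008) + 16.00 = 18.016 g/mol.
M(C6H12O6) = 6(12.01) + 12(1.008) + 6(16.00) = 180.156 g/mol.
n(H2O) = 207.10 g / 18.016 g/mol = 11.495 mol.
From the equation the H2O:C6H12O6 mole ratio is 6:1, so n(C6H12O6) = 11.495 × 1/6 = 1.9159 mol.
Mass of C6H12O6 = 1.9159 mol × 180.156 g/mol = 345.16 g.
Converting to mg: 345.16 g = 345200 mg.

345200 mg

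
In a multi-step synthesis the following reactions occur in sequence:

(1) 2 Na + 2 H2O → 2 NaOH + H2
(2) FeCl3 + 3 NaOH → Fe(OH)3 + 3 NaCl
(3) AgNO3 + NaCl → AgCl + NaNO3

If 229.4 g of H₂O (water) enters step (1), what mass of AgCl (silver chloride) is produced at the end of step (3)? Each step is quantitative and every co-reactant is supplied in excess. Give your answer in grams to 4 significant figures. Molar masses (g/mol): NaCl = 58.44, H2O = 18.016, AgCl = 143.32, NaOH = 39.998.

1825 g

n(H2O) = 229.4 / 18.016 = 12.733 mol.
Reaction (1): H2O→NaOH ratio 2:2 ⇒ n(NaOH) = 12.733 mol.
Reaction (2): NaOH→NaCl ratio 3:3 ⇒ n(NaCl) = 12.733 mol.
Reaction (3): NaCl→AgCl ratio 1:1 ⇒ n(AgCl) = 12.733 mol.
Mass of AgCl = 12.733 × 143.32 = 1824.9 g.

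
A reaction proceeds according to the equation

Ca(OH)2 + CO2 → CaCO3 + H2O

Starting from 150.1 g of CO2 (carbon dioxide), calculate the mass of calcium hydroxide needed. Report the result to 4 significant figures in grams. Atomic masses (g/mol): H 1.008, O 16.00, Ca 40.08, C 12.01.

M(CO2) = 12.01 + 2(16.00) = 44.01 g/mol.
M(Ca(OH)2) = 40.08 + 2(16.00) + 2(1.008) = 74.096 g/mol.
n(CO2) = 150.10 g / 44.01 g/mol = 3.4106 mol.
From the equation the CO2:Ca(OH)2 mole ratio is 1:1, so n(Ca(OH)2) = 3.4106 × 1/1 = 3.4106 mol.
Mass of Ca(OH)2 = 3.4106 mol × 74.096 g/mol = 252.71 g.

252.7 g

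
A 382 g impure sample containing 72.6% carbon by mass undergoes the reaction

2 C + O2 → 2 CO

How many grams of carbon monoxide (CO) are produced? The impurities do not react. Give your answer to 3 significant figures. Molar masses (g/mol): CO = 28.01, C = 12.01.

Mass of pure C = 382 g × 0.726 = 277.3 g.
n(C) = 277.3 g / 12.01 g/mol = 23.09 mol.
From the equation the C:CO mole ratio is 2:2, so n(CO) = 23.09 × 2/2 = 23.09 mol.
Mass of CO = 23.09 mol × 28.01 g/mol = 646.8 g.

647 g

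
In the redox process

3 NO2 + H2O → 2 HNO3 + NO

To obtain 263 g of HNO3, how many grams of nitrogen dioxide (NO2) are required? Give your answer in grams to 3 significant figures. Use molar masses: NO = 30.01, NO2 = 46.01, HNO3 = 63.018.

n(HNO3) = 263.0 g / 63.018 g/mol = 4.173 mol.
From the equation the HNO3:NO2 mole ratio is 2:3, so n(NO2) = 4.173 × 3/2 = 6.260 mol.
Mass of NO2 = 6.260 mol × 46.01 g/mol = 288.0 g.

288 g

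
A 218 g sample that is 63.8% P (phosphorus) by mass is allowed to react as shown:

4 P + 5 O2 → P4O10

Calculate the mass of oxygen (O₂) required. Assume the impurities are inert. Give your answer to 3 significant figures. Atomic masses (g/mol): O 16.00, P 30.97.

180 g

Mass of pure P = 218 g × 0.638 = 139.1 g.
M(P) = 30.97 g/mol.
M(O2) = 2(16.00) = 32.00 g/mol.
n(P) = 139.1 g / 30.97 g/mol = 4.491 mol.
From the equation the P:O2 mole ratio is 4:5, so n(O2) = 4.491 × 5/4 = 5.614 mol.
Mass of O2 = 5.614 mol × 32.00 g/mol = 179.6 g.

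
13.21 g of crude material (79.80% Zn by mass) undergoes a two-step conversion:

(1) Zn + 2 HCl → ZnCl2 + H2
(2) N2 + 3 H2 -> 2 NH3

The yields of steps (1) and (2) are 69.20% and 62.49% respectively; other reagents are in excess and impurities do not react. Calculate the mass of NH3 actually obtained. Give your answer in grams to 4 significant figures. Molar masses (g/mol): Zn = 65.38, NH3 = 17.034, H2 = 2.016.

Pure Zn = 13.21 × 0.7980 = 10.542 g.
n(Zn) = 10.542 / 65.38 = 0.16124 mol.
Step 1 (Zn:H2 = 1:1): theoretical n(H2) = 0.16124 mol; at 69.20% yield, n(H2) = 0.11157 mol.
Step 2 (H2:NH3 = 3:2): theoretical n(NH3) = 0.074383 mol, so theoretical mass = 0.074383 × 17.034 = 1.2670 g.
At 62.49% yield, actual mass of NH3 = 1.2670 × 0.6249 = 0.79178 g.

0.7918 g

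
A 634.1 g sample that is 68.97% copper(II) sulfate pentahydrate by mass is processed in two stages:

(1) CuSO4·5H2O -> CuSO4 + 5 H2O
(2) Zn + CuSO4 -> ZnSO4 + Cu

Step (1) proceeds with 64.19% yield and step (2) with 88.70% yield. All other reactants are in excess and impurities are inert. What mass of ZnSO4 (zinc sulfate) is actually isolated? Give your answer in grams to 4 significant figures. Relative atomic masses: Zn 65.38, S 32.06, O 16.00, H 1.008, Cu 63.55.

161.0 g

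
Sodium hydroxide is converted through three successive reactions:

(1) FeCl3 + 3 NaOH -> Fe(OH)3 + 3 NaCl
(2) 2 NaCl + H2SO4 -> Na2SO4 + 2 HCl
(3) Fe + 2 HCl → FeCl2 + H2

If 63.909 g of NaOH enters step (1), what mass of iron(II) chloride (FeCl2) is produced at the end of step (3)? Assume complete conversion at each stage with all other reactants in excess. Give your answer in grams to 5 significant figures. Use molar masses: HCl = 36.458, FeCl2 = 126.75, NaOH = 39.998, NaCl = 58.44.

n(NaOH) = 63.909 / 39.998 = 1.59780 mol.
Reaction (1): NaOH→NaCl ratio 3:3 ⇒ n(NaCl) = 1.59780 mol.
Reaction (2): NaCl→HCl ratio 2:2 ⇒ n(HCl) = 1.59780 mol.
Reaction (3): HCl→FeCl2 ratio 2:1 ⇒ n(FeCl2) = 0.798902 mol.
Mass of FeCl2 = 0.798902 × 126.75 = 101.261 g.

101.26 g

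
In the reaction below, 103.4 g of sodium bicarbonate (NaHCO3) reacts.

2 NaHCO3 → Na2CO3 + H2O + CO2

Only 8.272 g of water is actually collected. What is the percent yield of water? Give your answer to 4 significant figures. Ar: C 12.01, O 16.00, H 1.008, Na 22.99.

74.61 %

M(NaHCO3) = 22.99 + 1.008 + 12.01 + 3(16.00) = 84.008 g/mol.
M(H2O) = 2(1.008) + 16.00 = 18.016 g/mol.
n(NaHCO3) = 103.40 g / 84.008 g/mol = 1.2308 mol.
From the equation the NaHCO3:H2O mole ratio is 2:1, so n(H2O) = 1.2308 × 1/2 = 0.61542 mol.
Mass of H2O = 0.61542 mol × 18.016 g/mol = 11.087 g.
This is the theoretical yield. Percent yield = 8.272 g / 11.087 g × 100% = 74.607%.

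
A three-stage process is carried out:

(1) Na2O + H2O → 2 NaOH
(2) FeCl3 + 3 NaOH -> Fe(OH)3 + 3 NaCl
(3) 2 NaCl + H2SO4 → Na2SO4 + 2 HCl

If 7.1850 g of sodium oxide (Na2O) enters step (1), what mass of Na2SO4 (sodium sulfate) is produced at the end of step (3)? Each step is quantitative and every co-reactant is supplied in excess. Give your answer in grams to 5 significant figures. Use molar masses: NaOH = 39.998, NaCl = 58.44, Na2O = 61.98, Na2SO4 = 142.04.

n(Na2O) = 7.1850 / 61.98 = 0.115924 mol.
Reaction (1): Na2O→NaOH ratio 1:2 ⇒ n(NaOH) = 0.231849 mol.
Reaction (2): NaOH→NaCl ratio 3:3 ⇒ n(NaCl) = 0.231849 mol.
Reaction (3): NaCl→Na2SO4 ratio 2:1 ⇒ n(Na2SO4) = 0.115924 mol.
Mass of Na2SO4 = 0.115924 × 142.04 = 16.4659 g.

16.466 g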